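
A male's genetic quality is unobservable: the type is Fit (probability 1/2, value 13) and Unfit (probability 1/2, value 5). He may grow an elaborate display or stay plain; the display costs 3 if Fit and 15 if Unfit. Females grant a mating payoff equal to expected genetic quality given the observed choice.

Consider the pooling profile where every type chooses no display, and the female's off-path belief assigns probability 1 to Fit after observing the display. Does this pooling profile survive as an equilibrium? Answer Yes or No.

No

On path, the female holds the prior and pays 1/2·13 + 1/2·5 = 9. Off path (the display), believing Fit, it pays 13.
Fit: no display nets 9; the display nets 13 − 3 = 10. Fit would deviate.
Unfit: no display nets 9; the display nets 13 − 15 = -2. Unfit stays.
A type deviates, so pooling fails.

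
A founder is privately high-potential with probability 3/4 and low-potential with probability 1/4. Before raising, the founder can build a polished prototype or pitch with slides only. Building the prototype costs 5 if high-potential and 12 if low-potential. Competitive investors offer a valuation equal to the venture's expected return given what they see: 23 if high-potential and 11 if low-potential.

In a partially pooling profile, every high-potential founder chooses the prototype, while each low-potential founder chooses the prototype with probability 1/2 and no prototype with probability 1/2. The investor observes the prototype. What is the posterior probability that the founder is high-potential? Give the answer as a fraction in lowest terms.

P(the prototype) = (3/4)·1 + (1/4)·(1/2) = 7/8.
By Bayes' rule, P(high-potential | the prototype) = (3/4) / (7/8) = 6/7.

6/7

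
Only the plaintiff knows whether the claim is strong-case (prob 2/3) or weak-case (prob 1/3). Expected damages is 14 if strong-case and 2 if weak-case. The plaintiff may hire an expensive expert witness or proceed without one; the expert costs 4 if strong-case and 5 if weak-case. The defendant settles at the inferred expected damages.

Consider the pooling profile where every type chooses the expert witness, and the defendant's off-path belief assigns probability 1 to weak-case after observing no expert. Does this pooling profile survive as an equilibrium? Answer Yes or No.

Yes

On path, the defendant holds the prior and pays 2/3·14 + 1/3·2 = 10. Off path (no expert), believing weak-case, it pays 2.
strong-case: the expert witness nets 10 − 4 = 6; no expert nets 2. strong-case stays.
weak-case: the expert witness nets 10 − 5 = 5; no expert nets 2. weak-case stays.
No type deviates, so pooling is sustained.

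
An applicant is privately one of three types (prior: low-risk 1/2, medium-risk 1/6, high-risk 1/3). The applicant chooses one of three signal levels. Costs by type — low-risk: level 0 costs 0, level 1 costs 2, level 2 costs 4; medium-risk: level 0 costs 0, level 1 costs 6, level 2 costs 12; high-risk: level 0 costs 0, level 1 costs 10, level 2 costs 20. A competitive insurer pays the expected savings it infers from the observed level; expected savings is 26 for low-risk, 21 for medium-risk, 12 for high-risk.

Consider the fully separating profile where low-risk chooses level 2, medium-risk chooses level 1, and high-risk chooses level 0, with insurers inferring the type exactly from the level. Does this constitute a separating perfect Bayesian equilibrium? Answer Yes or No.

Separating rebates: level 2 → 26, level 1 → 21, level 0 → 12.
low-risk (assigned level 2): level 0: 12 − 0 = 12; level 1: 21 − 2 = 19; level 2: 26 − 4 = 22. low-risk stays.
medium-risk (assigned level 1): level 0: 12 − 0 = 12; level 1: 21 − 6 = 15; level 2: 26 − 12 = 14. medium-risk stays.
high-risk (assigned level 0): level 0: 12 − 0 = 12; level 1: 21 − 10 = 11; level 2: 26 − 20 = 6. high-risk stays.
Every type prefers its assigned level; separation holds.

Yes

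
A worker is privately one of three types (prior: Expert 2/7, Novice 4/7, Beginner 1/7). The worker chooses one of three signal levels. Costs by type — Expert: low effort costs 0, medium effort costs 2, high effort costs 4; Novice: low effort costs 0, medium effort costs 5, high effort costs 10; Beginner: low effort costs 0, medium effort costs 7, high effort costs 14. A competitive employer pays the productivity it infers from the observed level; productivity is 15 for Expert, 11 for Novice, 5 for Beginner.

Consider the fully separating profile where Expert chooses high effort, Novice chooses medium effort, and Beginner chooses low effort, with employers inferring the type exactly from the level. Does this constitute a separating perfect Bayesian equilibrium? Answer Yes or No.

Yes

Separating wages: high effort → 15, medium effort → 11, low effort → 5.
Expert (assigned high effort): low effort: 5 − 0 = 5; medium effort: 11 − 2 = 9; high effort: 15 − 4 = 11. Expert stays.
Novice (assigned medium effort): low effort: 5 − 0 = 5; medium effort: 11 − 5 = 6; high effort: 15 − 10 = 5. Novice stays.
Beginner (assigned low effort): low effort: 5 − 0 = 5; medium effort: 11 − 7 = 4; high effort: 15 − 14 = 1. Beginner stays.
Every type prefers its assigned level; separation holds.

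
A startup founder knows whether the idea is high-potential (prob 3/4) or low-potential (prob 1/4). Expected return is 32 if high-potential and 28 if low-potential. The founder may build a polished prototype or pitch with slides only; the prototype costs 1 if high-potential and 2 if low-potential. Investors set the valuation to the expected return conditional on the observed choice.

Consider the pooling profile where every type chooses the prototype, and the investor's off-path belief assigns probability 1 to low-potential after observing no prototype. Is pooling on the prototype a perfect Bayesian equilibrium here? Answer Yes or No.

On path, the investor holds the prior and pays 3/4·32 + 1/4·28 = 31. Off path (no prototype), believing low-potential, it pays 28.
high-potential: the prototype nets 31 − 1 = 30; no prototype nets 28. high-potential stays.
low-potential: the prototype nets 31 − 2 = 29; no prototype nets 28. low-potential stays.
No type deviates, so pooling is sustained.

Yes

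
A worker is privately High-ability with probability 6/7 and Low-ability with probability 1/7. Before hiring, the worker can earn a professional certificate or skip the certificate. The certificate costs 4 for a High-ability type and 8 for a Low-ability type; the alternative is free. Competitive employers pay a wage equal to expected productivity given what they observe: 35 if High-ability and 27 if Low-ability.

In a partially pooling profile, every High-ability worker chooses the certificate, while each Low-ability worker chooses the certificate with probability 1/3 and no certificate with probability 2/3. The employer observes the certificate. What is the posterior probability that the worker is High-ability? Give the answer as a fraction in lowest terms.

P(the certificate) = (6/7)·1 + (1/7)·(1/3) = 19/21.
By Bayes' rule, P(High-ability | the certificate) = (6/7) / (19/21) = 18/19.

18/19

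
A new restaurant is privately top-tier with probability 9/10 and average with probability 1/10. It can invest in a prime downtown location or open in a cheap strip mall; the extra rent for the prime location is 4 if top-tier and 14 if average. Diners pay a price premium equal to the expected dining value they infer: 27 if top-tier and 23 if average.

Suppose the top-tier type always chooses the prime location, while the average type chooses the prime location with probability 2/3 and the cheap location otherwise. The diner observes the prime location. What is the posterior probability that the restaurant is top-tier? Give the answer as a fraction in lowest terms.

P(the prime location) = (9/10)·1 + (1/10)·(2/3) = 29/30.
By Bayes' rule, P(top-tier | the prime location) = (9/10) / (29/30) = 27/29.

27/29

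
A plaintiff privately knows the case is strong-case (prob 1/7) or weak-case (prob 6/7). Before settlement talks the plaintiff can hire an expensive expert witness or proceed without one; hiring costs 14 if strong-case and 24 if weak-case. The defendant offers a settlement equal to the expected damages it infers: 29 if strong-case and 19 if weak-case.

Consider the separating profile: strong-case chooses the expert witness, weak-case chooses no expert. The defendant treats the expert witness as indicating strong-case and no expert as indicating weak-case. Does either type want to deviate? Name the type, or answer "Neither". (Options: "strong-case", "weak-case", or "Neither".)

strong-case

The expert witness pays 29; no expert pays 19.
strong-case: assigned the expert witness, nets 29 − 14 = 15; deviating to no expert nets 19.
weak-case: assigned no expert, nets 19; deviating to the expert witness nets 29 − 24 = 5.
The strong-case type gains 4 by deviating.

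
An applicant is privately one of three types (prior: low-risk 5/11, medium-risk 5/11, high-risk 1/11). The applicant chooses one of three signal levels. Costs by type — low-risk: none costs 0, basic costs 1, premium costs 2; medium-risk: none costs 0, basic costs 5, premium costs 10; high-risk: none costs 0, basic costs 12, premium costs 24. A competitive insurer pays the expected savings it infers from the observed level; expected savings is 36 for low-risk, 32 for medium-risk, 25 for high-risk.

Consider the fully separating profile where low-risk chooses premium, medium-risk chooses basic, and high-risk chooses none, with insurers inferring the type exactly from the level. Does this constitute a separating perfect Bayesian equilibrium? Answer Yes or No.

Yes

Separating rebates: premium → 36, basic → 32, none → 25.
low-risk (assigned premium): none: 25 − 0 = 25; basic: 32 − 1 = 31; premium: 36 − 2 = 34. low-risk stays.
medium-risk (assigned basic): none: 25 − 0 = 25; basic: 32 − 5 = 27; premium: 36 − 10 = 26. medium-risk stays.
high-risk (assigned none): none: 25 − 0 = 25; basic: 32 − 12 = 20; premium: 36 − 24 = 12. high-risk stays.
Every type prefers its assigned level; separation holds.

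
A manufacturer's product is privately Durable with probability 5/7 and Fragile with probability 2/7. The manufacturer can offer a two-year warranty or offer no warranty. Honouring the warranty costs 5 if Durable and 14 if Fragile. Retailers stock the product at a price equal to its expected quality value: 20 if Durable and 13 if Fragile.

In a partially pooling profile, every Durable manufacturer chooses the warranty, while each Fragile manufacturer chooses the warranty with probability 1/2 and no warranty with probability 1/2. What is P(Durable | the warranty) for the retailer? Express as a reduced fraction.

P(the warranty) = (5/7)·1 + (2/7)·(1/2) = 6/7.
By Bayes' rule, P(Durable | the warranty) = (5/7) / (6/7) = 5/6.

5/6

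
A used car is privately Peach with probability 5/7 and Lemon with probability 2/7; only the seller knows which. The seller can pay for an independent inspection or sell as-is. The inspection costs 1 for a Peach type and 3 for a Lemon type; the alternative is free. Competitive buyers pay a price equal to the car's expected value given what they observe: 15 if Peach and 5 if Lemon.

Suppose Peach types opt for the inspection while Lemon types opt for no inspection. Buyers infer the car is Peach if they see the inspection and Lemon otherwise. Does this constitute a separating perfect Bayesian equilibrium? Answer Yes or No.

No

Under these beliefs, the inspection earns price 15 and no inspection earns price 5.
Peach: the inspection nets 15 − 1 = 14; no inspection nets 5. Peach prefers the inspection.
Lemon: the inspection nets 15 − 3 = 12; no inspection nets 5. Lemon would deviate to the inspection.
Lemon has a profitable deviation, so the profile is not an equilibrium.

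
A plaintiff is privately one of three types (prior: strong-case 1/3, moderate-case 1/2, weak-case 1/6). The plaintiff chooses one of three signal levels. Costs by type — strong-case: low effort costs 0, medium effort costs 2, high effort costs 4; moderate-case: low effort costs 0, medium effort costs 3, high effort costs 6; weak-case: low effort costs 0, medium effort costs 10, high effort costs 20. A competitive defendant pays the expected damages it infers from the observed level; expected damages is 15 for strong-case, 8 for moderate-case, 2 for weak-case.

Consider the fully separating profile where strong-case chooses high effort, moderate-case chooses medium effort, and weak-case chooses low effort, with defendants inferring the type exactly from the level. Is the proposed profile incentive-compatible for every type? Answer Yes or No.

Separating settlements: high effort → 15, medium effort → 8, low effort → 2.
strong-case (assigned high effort): low effort: 2 − 0 = 2; medium effort: 8 − 2 = 6; high effort: 15 − 4 = 11. strong-case stays.
moderate-case (assigned medium effort): low effort: 2 − 0 = 2; medium effort: 8 − 3 = 5; high effort: 15 − 6 = 9. moderate-case prefers high effort.
weak-case (assigned low effort): low effort: 2 − 0 = 2; medium effort: 8 − 10 = -2; high effort: 15 − 20 = -5. weak-case stays.
At least one type deviates; the separating profile fails.

No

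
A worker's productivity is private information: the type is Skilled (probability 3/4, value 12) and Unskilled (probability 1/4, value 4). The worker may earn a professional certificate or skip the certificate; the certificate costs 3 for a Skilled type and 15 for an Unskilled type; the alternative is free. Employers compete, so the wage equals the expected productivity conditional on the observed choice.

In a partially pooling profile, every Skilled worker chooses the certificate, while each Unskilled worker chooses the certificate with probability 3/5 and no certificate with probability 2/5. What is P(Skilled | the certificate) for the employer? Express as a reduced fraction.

5/6

P(the certificate) = (3/4)·1 + (1/4)·(3/5) = 9/10.
By Bayes' rule, P(Skilled | the certificate) = (3/4) / (9/10) = 5/6.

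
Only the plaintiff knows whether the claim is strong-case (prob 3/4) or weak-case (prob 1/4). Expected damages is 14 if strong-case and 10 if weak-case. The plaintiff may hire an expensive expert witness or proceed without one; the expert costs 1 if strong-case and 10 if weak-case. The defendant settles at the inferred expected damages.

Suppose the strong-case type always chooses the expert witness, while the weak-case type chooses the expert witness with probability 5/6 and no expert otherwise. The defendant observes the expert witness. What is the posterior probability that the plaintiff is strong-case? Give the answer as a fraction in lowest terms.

P(the expert witness) = (3/4)·1 + (1/4)·(5/6) = 23/24.
By Bayes' rule, P(strong-case | the expert witness) = (3/4) / (23/24) = 18/23.

18/23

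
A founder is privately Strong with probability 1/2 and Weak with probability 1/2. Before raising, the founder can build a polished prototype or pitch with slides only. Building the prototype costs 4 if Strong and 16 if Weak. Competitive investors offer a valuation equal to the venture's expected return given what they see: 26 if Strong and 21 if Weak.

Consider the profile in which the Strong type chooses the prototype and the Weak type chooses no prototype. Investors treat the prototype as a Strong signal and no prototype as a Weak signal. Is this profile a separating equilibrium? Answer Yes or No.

Yes

Under these beliefs, the prototype earns valuation 26 and no prototype earns valuation 21.
Strong: the prototype nets 26 − 4 = 22; no prototype nets 21. Strong prefers the prototype.
Weak: the prototype nets 26 − 16 = 10; no prototype nets 21. Weak prefers no prototype.
Neither type deviates, so the separating profile is an equilibrium.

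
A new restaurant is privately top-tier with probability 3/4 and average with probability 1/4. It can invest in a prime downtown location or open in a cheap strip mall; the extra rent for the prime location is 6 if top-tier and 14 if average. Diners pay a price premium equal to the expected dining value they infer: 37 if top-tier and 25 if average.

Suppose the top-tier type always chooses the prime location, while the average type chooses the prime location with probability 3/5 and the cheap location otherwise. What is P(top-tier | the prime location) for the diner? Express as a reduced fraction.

5/6

P(the prime location) = (3/4)·1 + (1/4)·(3/5) = 9/10.
By Bayes' rule, P(top-tier | the prime location) = (3/4) / (9/10) = 5/6.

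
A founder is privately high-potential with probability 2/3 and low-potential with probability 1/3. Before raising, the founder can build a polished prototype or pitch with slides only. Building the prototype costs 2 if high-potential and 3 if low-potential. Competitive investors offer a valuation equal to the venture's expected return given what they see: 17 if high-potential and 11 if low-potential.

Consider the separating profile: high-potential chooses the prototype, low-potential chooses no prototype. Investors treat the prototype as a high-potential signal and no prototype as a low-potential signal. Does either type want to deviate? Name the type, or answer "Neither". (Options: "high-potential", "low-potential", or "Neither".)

low-potential

The prototype pays 17; no prototype pays 11.
high-potential: assigned the prototype, nets 17 − 2 = 15; deviating to no prototype nets 11.
low-potential: assigned no prototype, nets 11; deviating to the prototype nets 17 − 3 = 14.
The low-potential type gains 3 by deviating.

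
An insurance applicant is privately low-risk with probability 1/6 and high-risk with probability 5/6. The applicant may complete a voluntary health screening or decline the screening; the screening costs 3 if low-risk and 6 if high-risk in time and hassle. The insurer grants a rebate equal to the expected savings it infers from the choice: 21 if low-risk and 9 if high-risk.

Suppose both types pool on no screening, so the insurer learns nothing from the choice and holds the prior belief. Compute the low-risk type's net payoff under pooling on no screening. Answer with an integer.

11

Pooled rebate = 1/6·21 + 5/6·9 = 11.
low-risk pays no cost for no screening, so net payoff = 11.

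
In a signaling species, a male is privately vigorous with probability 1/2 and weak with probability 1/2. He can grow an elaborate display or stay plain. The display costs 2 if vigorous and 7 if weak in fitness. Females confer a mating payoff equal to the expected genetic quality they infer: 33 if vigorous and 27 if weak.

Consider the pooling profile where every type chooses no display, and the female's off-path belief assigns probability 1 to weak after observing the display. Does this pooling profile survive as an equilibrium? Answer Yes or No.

Yes

On path, the female holds the prior and pays 1/2·33 + 1/2·27 = 30. Off path (the display), believing weak, it pays 27.
vigorous: no display nets 30; the display nets 27 − 2 = 25. vigorous stays.
weak: no display nets 30; the display nets 27 − 7 = 20. weak stays.
No type deviates, so pooling is sustained.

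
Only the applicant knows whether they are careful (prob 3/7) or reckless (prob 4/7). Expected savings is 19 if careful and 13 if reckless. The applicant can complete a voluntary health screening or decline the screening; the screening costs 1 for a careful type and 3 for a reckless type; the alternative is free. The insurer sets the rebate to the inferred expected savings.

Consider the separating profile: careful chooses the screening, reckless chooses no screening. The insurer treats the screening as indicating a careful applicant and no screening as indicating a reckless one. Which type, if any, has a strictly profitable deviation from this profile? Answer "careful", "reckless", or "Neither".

reckless

The screening pays 19; no screening pays 13.
careful: assigned the screening, nets 19 − 1 = 18; deviating to no screening nets 13.
reckless: assigned no screening, nets 13; deviating to the screening nets 19 − 3 = 16.
The reckless type gains 3 by deviating.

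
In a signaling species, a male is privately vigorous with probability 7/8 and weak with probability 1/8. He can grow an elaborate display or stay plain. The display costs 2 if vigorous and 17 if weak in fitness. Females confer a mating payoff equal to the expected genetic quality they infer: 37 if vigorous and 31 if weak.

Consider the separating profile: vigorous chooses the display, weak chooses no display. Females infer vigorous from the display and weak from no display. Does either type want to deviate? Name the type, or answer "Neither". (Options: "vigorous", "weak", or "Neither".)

Neither

The display pays 37; no display pays 31.
vigorous: assigned the display, nets 37 − 2 = 35; deviating to no display nets 31.
weak: assigned no display, nets 31; deviating to the display nets 37 − 17 = 20.
Both types strictly prefer their assigned action; no profitable deviation.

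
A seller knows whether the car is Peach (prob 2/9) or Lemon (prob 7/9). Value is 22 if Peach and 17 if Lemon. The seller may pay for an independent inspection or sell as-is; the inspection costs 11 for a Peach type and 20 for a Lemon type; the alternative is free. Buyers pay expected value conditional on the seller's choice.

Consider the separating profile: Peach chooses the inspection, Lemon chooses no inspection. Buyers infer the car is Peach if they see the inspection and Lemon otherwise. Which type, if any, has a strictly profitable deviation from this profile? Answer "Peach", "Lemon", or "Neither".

Peach

The inspection pays 22; no inspection pays 17.
Peach: assigned the inspection, nets 22 − 11 = 11; deviating to no inspection nets 17.
Lemon: assigned no inspection, nets 17; deviating to the inspection nets 22 − 20 = 2.
The Peach type gains 6 by deviating.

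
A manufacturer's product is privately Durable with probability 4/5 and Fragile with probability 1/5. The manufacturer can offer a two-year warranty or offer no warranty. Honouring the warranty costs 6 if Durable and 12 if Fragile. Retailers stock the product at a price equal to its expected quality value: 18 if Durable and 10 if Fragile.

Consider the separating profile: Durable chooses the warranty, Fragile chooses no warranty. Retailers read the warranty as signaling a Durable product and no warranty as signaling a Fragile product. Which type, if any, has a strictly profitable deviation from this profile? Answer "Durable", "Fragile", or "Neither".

Neither

The warranty pays 18; no warranty pays 10.
Durable: assigned the warranty, nets 18 − 6 = 12; deviating to no warranty nets 10.
Fragile: assigned no warranty, nets 10; deviating to the warranty nets 18 − 12 = 6.
Both types strictly prefer their assigned action; no profitable deviation.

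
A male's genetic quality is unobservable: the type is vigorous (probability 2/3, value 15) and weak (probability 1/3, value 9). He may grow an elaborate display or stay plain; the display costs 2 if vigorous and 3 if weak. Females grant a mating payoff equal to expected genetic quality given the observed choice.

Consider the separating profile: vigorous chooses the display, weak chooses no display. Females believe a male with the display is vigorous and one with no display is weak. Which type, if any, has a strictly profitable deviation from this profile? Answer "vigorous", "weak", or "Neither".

The display pays 15; no display pays 9.
vigorous: assigned the display, nets 15 − 2 = 13; deviating to no display nets 9.
weak: assigned no display, nets 9; deviating to the display nets 15 − 3 = 12.
The weak type gains 3 by deviating.

weak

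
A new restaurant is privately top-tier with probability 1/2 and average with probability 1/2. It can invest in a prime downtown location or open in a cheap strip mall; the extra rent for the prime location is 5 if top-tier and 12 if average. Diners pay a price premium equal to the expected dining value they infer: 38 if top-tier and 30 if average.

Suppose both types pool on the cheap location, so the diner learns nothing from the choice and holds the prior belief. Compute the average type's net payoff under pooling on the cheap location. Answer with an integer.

Pooled price premium = 1/2·38 + 1/2·30 = 34.
average pays no cost for the cheap location, so net payoff = 34.

34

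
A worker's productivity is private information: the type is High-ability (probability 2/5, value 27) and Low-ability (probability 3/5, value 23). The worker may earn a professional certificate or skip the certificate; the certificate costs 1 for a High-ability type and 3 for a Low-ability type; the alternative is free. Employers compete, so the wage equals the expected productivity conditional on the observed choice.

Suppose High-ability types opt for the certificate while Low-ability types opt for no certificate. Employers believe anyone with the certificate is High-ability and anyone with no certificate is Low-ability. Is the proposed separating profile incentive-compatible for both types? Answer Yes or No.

Under these beliefs, the certificate earns wage 27 and no certificate earns wage 23.
High-ability: the certificate nets 27 − 1 = 26; no certificate nets 23. High-ability prefers the certificate.
Low-ability: the certificate nets 27 − 3 = 24; no certificate nets 23. Low-ability would deviate to the certificate.
Low-ability has a profitable deviation, so the profile is not an equilibrium.

No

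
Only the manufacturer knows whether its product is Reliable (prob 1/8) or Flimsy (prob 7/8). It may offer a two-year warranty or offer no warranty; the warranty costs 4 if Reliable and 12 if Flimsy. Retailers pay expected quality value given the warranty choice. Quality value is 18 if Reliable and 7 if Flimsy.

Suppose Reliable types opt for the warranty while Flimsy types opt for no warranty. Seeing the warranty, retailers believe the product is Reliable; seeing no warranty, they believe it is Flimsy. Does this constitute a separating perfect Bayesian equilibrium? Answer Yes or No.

Yes

Under these beliefs, the warranty earns price 18 and no warranty earns price 7.
Reliable: the warranty nets 18 − 4 = 14; no warranty nets 7. Reliable prefers the warranty.
Flimsy: the warranty nets 18 − 12 = 6; no warranty nets 7. Flimsy prefers no warranty.
Neither type deviates, so the separating profile is an equilibrium.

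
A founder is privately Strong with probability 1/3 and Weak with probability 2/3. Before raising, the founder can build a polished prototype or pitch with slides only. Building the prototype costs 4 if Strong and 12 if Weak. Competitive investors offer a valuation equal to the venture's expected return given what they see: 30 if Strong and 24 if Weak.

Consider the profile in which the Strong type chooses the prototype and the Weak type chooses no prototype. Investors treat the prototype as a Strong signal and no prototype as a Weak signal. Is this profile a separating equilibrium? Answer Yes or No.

Under these beliefs, the prototype earns valuation 30 and no prototype earns valuation 24.
Strong: the prototype nets 30 − 4 = 26; no prototype nets 24. Strong prefers the prototype.
Weak: the prototype nets 30 − 12 = 18; no prototype nets 24. Weak prefers no prototype.
Neither type deviates, so the separating profile is an equilibrium.

Yes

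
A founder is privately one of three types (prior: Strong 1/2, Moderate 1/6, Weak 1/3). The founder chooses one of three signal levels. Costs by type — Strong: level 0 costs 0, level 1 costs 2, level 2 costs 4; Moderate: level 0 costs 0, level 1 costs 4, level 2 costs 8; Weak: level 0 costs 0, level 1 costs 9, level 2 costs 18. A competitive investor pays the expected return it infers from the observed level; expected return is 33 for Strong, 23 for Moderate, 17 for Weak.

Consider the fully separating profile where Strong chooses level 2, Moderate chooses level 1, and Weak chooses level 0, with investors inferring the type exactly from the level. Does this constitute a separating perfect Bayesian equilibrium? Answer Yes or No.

No

Separating valuations: level 2 → 33, level 1 → 23, level 0 → 17.
Strong (assigned level 2): level 0: 17 − 0 = 17; level 1: 23 − 2 = 21; level 2: 33 − 4 = 29. Strong stays.
Moderate (assigned level 1): level 0: 17 − 0 = 17; level 1: 23 − 4 = 19; level 2: 33 − 8 = 25. Moderate prefers level 2.
Weak (assigned level 0): level 0: 17 − 0 = 17; level 1: 23 − 9 = 14; level 2: 33 − 18 = 15. Weak stays.
At least one type deviates; the separating profile fails.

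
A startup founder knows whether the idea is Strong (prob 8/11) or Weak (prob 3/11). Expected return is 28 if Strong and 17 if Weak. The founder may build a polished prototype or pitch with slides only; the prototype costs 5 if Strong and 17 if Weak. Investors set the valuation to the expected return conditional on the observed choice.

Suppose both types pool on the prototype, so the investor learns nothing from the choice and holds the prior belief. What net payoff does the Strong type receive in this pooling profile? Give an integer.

Pooled valuation = 8/11·28 + 3/11·17 = 25.
Strong pays cost 5 for the prototype, so net payoff = 25 − 5 = 20.

20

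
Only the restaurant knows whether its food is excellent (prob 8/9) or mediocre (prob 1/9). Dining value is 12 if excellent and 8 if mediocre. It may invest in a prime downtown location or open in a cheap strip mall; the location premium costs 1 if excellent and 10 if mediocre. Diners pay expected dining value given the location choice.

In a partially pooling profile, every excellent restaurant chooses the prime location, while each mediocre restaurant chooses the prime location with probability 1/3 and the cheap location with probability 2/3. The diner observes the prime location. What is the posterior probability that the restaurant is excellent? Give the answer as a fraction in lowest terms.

24/25

P(the prime location) = (8/9)·1 + (1/9)·(1/3) = 25/27.
By Bayes' rule, P(excellent | the prime location) = (8/9) / (25/27) = 24/25.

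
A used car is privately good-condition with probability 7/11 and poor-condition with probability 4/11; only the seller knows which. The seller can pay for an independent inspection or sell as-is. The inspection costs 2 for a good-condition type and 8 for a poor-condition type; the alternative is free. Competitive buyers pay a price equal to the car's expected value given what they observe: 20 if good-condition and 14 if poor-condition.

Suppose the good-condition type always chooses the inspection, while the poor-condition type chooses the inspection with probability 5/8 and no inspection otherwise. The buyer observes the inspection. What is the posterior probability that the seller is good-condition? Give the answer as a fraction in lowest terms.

P(the inspection) = (7/11)·1 + (4/11)·(5/8) = 19/22.
By Bayes' rule, P(good-condition | the inspection) = (7/11) / (19/22) = 14/19.

14/19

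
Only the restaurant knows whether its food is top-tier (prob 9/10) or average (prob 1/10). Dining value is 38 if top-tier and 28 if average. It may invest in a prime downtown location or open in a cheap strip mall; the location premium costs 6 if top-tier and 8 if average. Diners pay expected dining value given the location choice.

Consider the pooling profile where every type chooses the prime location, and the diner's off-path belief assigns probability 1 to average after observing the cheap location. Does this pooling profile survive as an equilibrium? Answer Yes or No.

On path, the diner holds the prior and pays 9/10·38 + 1/10·28 = 37. Off path (the cheap location), believing average, it pays 28.
top-tier: the prime location nets 37 − 6 = 31; the cheap location nets 28. top-tier stays.
average: the prime location nets 37 − 8 = 29; the cheap location nets 28. average stays.
No type deviates, so pooling is sustained.

Yes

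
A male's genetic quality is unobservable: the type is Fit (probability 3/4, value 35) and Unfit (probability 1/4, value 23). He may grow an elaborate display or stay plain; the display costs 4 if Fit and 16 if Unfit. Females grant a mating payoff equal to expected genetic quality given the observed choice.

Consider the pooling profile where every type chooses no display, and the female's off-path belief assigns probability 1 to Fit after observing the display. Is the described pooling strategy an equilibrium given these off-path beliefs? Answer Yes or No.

Yes

On path, the female holds the prior and pays 3/4·35 + 1/4·23 = 32. Off path (the display), believing Fit, it pays 35.
Fit: no display nets 32; the display nets 35 − 4 = 31. Fit stays.
Unfit: no display nets 32; the display nets 35 − 16 = 19. Unfit stays.
No type deviates, so pooling is sustained.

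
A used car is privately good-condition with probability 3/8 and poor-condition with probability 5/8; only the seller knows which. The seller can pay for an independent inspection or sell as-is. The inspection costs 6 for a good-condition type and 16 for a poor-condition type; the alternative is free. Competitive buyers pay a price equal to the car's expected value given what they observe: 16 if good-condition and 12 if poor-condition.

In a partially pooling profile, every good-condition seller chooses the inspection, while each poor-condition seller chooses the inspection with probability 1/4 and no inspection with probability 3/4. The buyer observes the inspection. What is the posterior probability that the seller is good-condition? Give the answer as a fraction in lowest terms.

12/17

P(the inspection) = (3/8)·1 + (5/8)·(1/4) = 17/32.
By Bayes' rule, P(good-condition | the inspection) = (3/8) / (17/32) = 12/17.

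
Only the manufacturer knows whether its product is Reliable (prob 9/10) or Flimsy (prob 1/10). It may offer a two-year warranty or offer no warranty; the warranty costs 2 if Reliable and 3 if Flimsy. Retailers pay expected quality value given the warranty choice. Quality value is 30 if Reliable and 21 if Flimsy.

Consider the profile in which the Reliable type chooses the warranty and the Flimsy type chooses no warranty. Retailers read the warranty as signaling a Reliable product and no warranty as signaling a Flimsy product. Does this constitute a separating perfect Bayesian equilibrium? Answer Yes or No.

No

Under these beliefs, the warranty earns price 30 and no warranty earns price 21.
Reliable: the warranty nets 30 − 2 = 28; no warranty nets 21. Reliable prefers the warranty.
Flimsy: the warranty nets 30 − 3 = 27; no warranty nets 21. Flimsy would deviate to the warranty.
Flimsy has a profitable deviation, so the profile is not an equilibrium.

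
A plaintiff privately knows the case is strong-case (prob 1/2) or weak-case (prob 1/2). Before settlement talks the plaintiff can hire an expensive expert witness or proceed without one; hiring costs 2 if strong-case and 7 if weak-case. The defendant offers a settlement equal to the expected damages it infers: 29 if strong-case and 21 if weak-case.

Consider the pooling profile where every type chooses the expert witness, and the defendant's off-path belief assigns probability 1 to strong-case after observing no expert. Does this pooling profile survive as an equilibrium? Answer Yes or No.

No

On path, the defendant holds the prior and pays 1/2·29 + 1/2·21 = 25. Off path (no expert), believing strong-case, it pays 29.
strong-case: the expert witness nets 25 − 2 = 23; no expert nets 29. strong-case would deviate.
weak-case: the expert witness nets 25 − 7 = 18; no expert nets 29. weak-case would deviate.
A type deviates, so pooling fails.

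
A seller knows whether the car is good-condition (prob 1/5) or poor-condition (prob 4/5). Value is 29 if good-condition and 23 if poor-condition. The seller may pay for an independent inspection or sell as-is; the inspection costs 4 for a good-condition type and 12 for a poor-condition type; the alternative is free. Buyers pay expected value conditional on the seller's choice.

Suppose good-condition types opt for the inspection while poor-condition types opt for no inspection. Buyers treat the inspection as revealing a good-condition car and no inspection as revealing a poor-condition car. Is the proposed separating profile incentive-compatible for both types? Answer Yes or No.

Under these beliefs, the inspection earns price 29 and no inspection earns price 23.
good-condition: the inspection nets 29 − 4 = 25; no inspection nets 23. good-condition prefers the inspection.
poor-condition: the inspection nets 29 − 12 = 17; no inspection nets 23. poor-condition prefers no inspection.
Neither type deviates, so the separating profile is an equilibrium.

Yes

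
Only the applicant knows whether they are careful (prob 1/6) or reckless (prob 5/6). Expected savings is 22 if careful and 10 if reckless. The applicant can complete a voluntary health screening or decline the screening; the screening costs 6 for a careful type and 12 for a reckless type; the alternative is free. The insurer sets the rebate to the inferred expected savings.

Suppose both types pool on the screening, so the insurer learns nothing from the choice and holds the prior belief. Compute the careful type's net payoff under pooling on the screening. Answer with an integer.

6

Pooled rebate = 1/6·22 + 5/6·10 = 12.
careful pays cost 6 for the screening, so net payoff = 12 − 6 = 6.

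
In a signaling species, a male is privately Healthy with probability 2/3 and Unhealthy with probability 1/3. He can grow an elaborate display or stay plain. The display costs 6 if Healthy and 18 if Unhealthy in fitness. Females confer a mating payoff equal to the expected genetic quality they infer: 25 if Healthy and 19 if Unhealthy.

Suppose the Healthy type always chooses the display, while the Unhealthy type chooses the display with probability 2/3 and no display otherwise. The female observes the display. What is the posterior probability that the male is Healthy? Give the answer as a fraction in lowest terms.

P(the display) = (2/3)·1 + (1/3)·(2/3) = 8/9.
By Bayes' rule, P(Healthy | the display) = (2/3) / (8/9) = 3/4.

3/4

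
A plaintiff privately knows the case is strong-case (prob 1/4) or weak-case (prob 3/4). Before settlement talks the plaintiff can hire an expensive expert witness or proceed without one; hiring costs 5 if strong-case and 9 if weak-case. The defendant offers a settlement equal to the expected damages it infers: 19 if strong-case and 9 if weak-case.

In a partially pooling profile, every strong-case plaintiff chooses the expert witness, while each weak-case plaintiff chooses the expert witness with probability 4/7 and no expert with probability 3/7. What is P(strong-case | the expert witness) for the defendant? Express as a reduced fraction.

7/19

P(the expert witness) = (1/4)·1 + (3/4)·(4/7) = 19/28.
By Bayes' rule, P(strong-case | the expert witness) = (1/4) / (19/28) = 7/19.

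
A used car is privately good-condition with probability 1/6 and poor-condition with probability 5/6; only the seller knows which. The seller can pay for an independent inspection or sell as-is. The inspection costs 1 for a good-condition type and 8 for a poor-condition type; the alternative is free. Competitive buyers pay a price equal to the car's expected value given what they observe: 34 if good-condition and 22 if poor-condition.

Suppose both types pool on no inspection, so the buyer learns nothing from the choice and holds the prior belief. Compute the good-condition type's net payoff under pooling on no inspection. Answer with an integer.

24

Pooled price = 1/6·34 + 5/6·22 = 24.
good-condition pays no cost for no inspection, so net payoff = 24.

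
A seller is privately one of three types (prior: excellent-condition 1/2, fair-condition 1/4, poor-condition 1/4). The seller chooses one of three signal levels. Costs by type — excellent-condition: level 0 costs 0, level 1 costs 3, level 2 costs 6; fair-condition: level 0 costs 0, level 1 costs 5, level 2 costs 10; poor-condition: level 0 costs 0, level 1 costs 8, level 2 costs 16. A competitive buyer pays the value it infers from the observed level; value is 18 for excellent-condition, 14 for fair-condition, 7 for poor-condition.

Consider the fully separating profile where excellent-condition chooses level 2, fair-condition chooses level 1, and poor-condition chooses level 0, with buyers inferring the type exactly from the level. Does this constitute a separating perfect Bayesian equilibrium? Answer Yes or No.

Yes

Separating prices: level 2 → 18, level 1 → 14, level 0 → 7.
excellent-condition (assigned level 2): level 0: 7 − 0 = 7; level 1: 14 − 3 = 11; level 2: 18 − 6 = 12. excellent-condition stays.
fair-condition (assigned level 1): level 0: 7 − 0 = 7; level 1: 14 − 5 = 9; level 2: 18 − 10 = 8. fair-condition stays.
poor-condition (assigned level 0): level 0: 7 − 0 = 7; level 1: 14 − 8 = 6; level 2: 18 − 16 = 2. poor-condition stays.
Every type prefers its assigned level; separation holds.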